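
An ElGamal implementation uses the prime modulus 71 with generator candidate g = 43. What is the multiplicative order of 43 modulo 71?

The order of 43 must divide φ(71) = 71 − 1 = 70 = 2 · 5 · 7.
Divisors of 70: 1, 2, 5, 7, 10, 14, 35, 70.
Test each divisor d:
43^1 ≡ 43
43^2 ≡ 3
43^5 ≡ 32
43^7 ≡ 25
43^10 ≡ 30
43^14 ≡ 57
43^35 ≡ 1
Therefore the multiplicative order of 43 modulo 71 is 35.

35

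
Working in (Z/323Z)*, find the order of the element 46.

48

ord(46) | φ(323) = φ(17·19) = (17−1)·(19−1) = 16·18 = 288 = 2^5 · 3^2.
Divisors of 288: 1, 2, 3, 4, 6, 8, 9, 12, 16, 18, 24, 32, 36, 48, 72, 96, 144, 288.
Compute 46^d (mod 323) for the divisors d until we hit 1:
46^1 ≡ 46
46^2 ≡ 178
46^3 ≡ 113
46^4 ≡ 30
46^6 ≡ 172
46^8 ≡ 254
46^9 ≡ 56
46^12 ≡ 191
46^16 ≡ 239
46^18 ≡ 229
46^24 ≡ 305
46^32 ≡ 273
46^36 ≡ 115
46^48 ≡ 1
The smallest such exponent is 48, so the order of 46 is 48.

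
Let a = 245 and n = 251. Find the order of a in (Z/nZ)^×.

125

ord(245) | φ(251) = 251 − 1 = 250 = 2 · 5^3.
Divisors of 250: 1, 2, 5, 10, 25, 50, 125, 250.
Test each divisor d:
245^1 ≡ 245 (mod 251)
245^2 ≡ 36 (mod 251)
245^5 ≡ 5 (mod 251)
245^10 ≡ 25 (mod 251)
245^25 ≡ 113 (mod 251)
245^50 ≡ 219 (mod 251)
245^125 ≡ 1 (mod 251) ✓
The smallest such exponent is 125, so the order of 245 is 125.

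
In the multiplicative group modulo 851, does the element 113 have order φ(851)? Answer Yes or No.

851 = 23 · 37 is a product of two distinct odd primes, so (Z/851Z)^× ≅ (Z/23Z)^× × (Z/37Z)^× is not cyclic.
No primitive root modulo 851 exists; in particular 113 is not one.

No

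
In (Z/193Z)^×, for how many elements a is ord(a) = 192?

φ(193) = 193 − 1 = 192 = 2^6 · 3.
Since (Z/193Z)^× is cyclic of order 192, the number of elements of order d is φ(d) when d | 192 and 0 otherwise.
192 = 2^6 · 3 divides 192, and φ(192) = 64.

64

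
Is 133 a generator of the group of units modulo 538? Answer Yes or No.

No

φ(538) = φ(2)·φ(269) = 1·268 = 268 = 2^2 · 67.
It suffices to check that the order of 133 is not a proper divisor of 268: compute 133^(268/q) for q ∈ {2, 67}.
133^134 ≡ 1 (mod 538)  [q = 2: ≡ 1 ✗]
133^4 ≡ 459 (mod 538)  [q = 67: ≢ 1 ✓]
The check at q = 2 fails, so 133 generates a proper subgroup.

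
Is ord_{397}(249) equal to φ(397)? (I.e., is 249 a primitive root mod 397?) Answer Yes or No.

No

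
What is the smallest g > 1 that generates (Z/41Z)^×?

6

φ(41) = 41 − 1 = 40 = 2^3 · 5.
g is a primitive root iff g^(40/q) ≢ 1 (mod 41) for each prime q ∈ {2, 5}.
g = 2: 2^20 ≡ 1 — hits 1, so not a primitive root.
g = 3: 3^20 ≡ 40; 3^8 ≡ 1 — hits 1, so not a primitive root.
g = 4: 4^20 ≡ 1 — hits 1, so not a primitive root.
g = 5: 5^20 ≡ 1 — hits 1, so not a primitive root.
g = 6: 6^20 ≡ 40; 6^8 ≡ 10 — none is 1, so 6 is a primitive root.
So 6 is the smallest generator of (Z/41Z)^×.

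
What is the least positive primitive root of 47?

5

φ(47) = 47 − 1 = 46 = 2 · 23.
Test candidates g = 2, 3, … against the prime factors q ∈ {2, 23} of φ(47): g is a generator iff g^(46/q) ≢ 1 for every such q.
g = 2: 2^23 ≡ 1 — hits 1, so not a primitive root.
g = 3: 3^23 ≡ 1 — hits 1, so not a primitive root.
g = 4: 4^23 ≡ 1 — hits 1, so not a primitive root.
g = 5: 5^23 ≡ 46; 5^2 ≡ 25 — none is 1, so 5 is a primitive root.
So 5 is the smallest generator of (Z/47Z)^×.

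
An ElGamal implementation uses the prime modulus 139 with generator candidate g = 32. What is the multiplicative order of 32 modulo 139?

138

Since 32 ∈ (Z/139Z)^×, its order divides φ(139) = 139 − 1 = 138 = 2 · 3 · 23.
Divisors of 138: 1, 2, 3, 6, 23, 46, 69, 138.
Evaluate successive powers at the divisors of 138:
32^1 ≡ 32 (mod 139)
32^2 ≡ 51 (mod 139)
32^3 ≡ 103 (mod 139)
32^6 ≡ 45 (mod 139)
32^23 ≡ 43 (mod 139)
32^46 ≡ 42 (mod 139)
32^69 ≡ 138 (mod 139)
32^138 ≡ 1 (mod 139) ✓
Hence ord(32) = 138.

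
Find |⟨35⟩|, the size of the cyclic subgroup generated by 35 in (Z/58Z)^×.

14

Since 35 ∈ (Z/58Z)^×, its order divides φ(58) = φ(2)·φ(29) = 1·28 = 28 = 2^2 · 7.
Divisors of 28: 1, 2, 4, 7, 14, 28.
Evaluate successive powers at the divisors of 28:
35^1 ≡ 35
35^2 ≡ 7
35^4 ≡ 49
35^7 ≡ 57
35^14 ≡ 1
So ord_58(35) = 14.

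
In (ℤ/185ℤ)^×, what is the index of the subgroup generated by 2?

ord(2) | φ(185) = φ(5·37) = (5−1)·(37−1) = 4·36 = 144 = 2^4 · 3^2.
Divisors of 144: 1, 2, 3, 4, 6, 8, 9, 12, 16, 18, 24, 36, 48, 72, 144.
Test each divisor d:
2^1 ≡ 2 (mod 185)
2^2 ≡ 4 (mod 185)
2^3 ≡ 8 (mod 185)
2^4 ≡ 16 (mod 185)
2^6 ≡ 64 (mod 185)
2^8 ≡ 71 (mod 185)
2^9 ≡ 142 (mod 185)
2^12 ≡ 26 (mod 185)
2^16 ≡ 46 (mod 185)
2^18 ≡ 184 (mod 185)
2^24 ≡ 121 (mod 185)
2^36 ≡ 1 (mod 185) ✓
So ord_185(2) = 36, hence |⟨2⟩| = 36.
Index = |(Z/185Z)^×| / |⟨2⟩| = 144 / 36 = 4.

4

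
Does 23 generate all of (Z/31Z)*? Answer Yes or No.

φ(31) = 31 − 1 = 30 = 2 · 3 · 5.
Test 23^(30/q) mod 31 for each prime factor q of 30:
23^15 ≡ 30 (mod 31)  [q = 2: ≢ 1 ✓]
23^10 ≡ 1 (mod 31)  [q = 3: ≡ 1 ✗]
23^6 ≡ 8 (mod 31)  [q = 5: ≢ 1 ✓]
23^10 ≡ 1 shows ord(23) | 10, strictly less than φ(31); not a primitive root.

No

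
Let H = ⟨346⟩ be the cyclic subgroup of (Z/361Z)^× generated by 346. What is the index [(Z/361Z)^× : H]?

By Lagrange's theorem, ord_361(346) divides φ(361) = φ(19^2) = 19·(19−1) = 342 = 2 · 3^2 · 19.
Divisors of 342: 1, 2, 3, 6, 9, 18, 19, 38, 57, 114, 171, 342.
Check 346^d mod 361 for each divisor in increasing order:
346^1 ≡ 346
346^2 ≡ 225
346^3 ≡ 235
346^6 ≡ 353
346^9 ≡ 286
346^18 ≡ 210
346^19 ≡ 99
346^38 ≡ 54
346^57 ≡ 292
346^114 ≡ 68
346^171 ≡ 1
The order of 346 is 171, so the subgroup it generates has 171 elements.
Index = |(Z/361Z)^×| / |⟨346⟩| = 342 / 171 = 2.

2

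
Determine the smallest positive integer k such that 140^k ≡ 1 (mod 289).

68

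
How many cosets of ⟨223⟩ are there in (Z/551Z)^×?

4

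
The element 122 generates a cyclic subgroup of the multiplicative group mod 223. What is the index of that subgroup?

1

ord(122) | φ(223) = 223 − 1 = 222 = 2 · 3 · 37.
Divisors of 222: 1, 2, 3, 6, 37, 74, 111, 222.
Check 122^d mod 223 for each divisor in increasing order:
122^1 ≡ 122
122^2 ≡ 166
122^3 ≡ 182
122^6 ≡ 120
122^37 ≡ 184
122^74 ≡ 183
122^111 ≡ 222
122^222 ≡ 1
So ord_223(122) = 222, hence |⟨122⟩| = 222.
The index is φ(223) / ord(122) = 222 / 222 = 1.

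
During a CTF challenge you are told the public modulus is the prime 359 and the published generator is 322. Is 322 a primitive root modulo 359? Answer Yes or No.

Yes

φ(359) = 359 − 1 = 358 = 2 · 179.
Test 322^(358/q) mod 359 for each prime factor q of 358:
322^179 ≡ 358 (mod 359)  [q = 2: ≢ 1 ✓]
322^2 ≡ 292 (mod 359)  [q = 179: ≢ 1 ✓]
All checks pass, so 322 has order 358 and is a primitive root modulo 359.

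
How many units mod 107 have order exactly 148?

0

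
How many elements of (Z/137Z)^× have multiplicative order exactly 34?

φ(137) = 137 − 1 = 136 = 2^3 · 17.
In a cyclic group of order 136, there are φ(d) elements of order d for each divisor d of 136, and zero for non-divisors.
34 = 2 · 17 divides 136, and φ(34) = 16.

16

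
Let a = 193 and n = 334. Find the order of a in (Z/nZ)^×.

ord(193) | φ(334) = φ(2)·φ(167) = 1·166 = 166 = 2 · 83.
Divisors of 166: 1, 2, 83, 166.
Evaluate successive powers at the divisors of 166:
193^1 ≡ 193
193^2 ≡ 175
193^83 ≡ 333
193^166 ≡ 1
Hence ord(193) = 166.

166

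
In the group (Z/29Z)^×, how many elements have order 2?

1

φ(29) = 29 − 1 = 28 = 2^2 · 7.
In a cyclic group of order 28, there are φ(d) elements of order d for each divisor d of 28, and zero for non-divisors.
2 | 28, and φ(2) = 2 − 1 = 1.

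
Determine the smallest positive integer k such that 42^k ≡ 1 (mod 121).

55

The order of 42 must divide φ(121) = φ(11^2) = 11·(11−1) = 110 = 2 · 5 · 11.
Divisors of 110: 1, 2, 5, 10, 11, 22, 55, 110.
Evaluate successive powers at the divisors of 110:
42^1 ≡ 42
42^2 ≡ 70
42^5 ≡ 100
42^10 ≡ 78
42^11 ≡ 9
42^22 ≡ 81
42^55 ≡ 1
The smallest such exponent is 55, so the order of 42 is 55.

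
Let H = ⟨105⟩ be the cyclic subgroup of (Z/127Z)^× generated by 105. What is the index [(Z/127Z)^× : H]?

7

Since 105 ∈ (Z/127Z)^×, its order divides φ(127) = 127 − 1 = 126 = 2 · 3^2 · 7.
Divisors of 126: 1, 2, 3, 6, 7, 9, 14, 18, 21, 42, 63, 126.
Check 105^d mod 127 for each divisor in increasing order:
105^1 ≡ 105 (mod 127)
105^2 ≡ 103 (mod 127)
105^3 ≡ 20 (mod 127)
105^6 ≡ 19 (mod 127)
105^7 ≡ 90 (mod 127)
105^9 ≡ 126 (mod 127)
105^14 ≡ 99 (mod 127)
105^18 ≡ 1 (mod 127) ✓
So ord_127(105) = 18, hence |⟨105⟩| = 18.
Index = |(Z/127Z)^×| / |⟨105⟩| = 126 / 18 = 7.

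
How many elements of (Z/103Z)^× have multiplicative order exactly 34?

16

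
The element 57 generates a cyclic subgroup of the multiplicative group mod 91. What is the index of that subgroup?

By Lagrange's theorem, ord_91(57) divides φ(91) = φ(7·13) = (7−1)·(13−1) = 6·12 = 72 = 2^3 · 3^2.
Divisors of 72: 1, 2, 3, 4, 6, 8, 9, 12, 18, 24, 36, 72.
Test each divisor d:
57^1 ≡ 57
57^2 ≡ 64
57^3 ≡ 8
57^4 ≡ 1
So ord_91(57) = 4, hence |⟨57⟩| = 4.
Index = |(Z/91Z)^×| / |⟨57⟩| = 72 / 4 = 18.

18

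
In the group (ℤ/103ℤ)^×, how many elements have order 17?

φ(103) = 103 − 1 = 102 = 2 · 3 · 17.
In a cyclic group of order 102, there are φ(d) elements of order d for each divisor d of 102, and zero for non-divisors.
17 | 102, and φ(17) = 17 − 1 = 16.

16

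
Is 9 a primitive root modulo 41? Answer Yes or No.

No

φ(41) = 41 − 1 = 40 = 2^3 · 5.
9 is a primitive root mod 41 iff 9^(φ(41)/q) ≢ 1 for every prime q | φ(41), i.e. q ∈ {2, 5}.
9^20 ≡ 1 (mod 41)  [q = 2: ≡ 1 ✗]
9^8 ≡ 1 (mod 41)  [q = 5: ≡ 1 ✗]
Since 9^20 ≡ 1, the order of 9 divides 20 < 40, so 9 is not a primitive root.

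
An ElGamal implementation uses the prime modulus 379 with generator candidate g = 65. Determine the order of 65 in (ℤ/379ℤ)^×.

378

ord(65) | φ(379) = 379 − 1 = 378 = 2 · 3^3 · 7.
Divisors of 378: 1, 2, 3, 6, 7, 9, 14, 18, 21, 27, 42, 54, 63, 126, 189, 378.
Compute 65^d (mod 379) for the divisors d until we hit 1:
65^1 ≡ 65 (mod 379)
65^2 ≡ 56 (mod 379)
65^3 ≡ 229 (mod 379)
65^6 ≡ 139 (mod 379)
65^7 ≡ 318 (mod 379)
65^9 ≡ 374 (mod 379)
65^14 ≡ 310 (mod 379)
65^18 ≡ 25 (mod 379)
65^21 ≡ 40 (mod 379)
65^27 ≡ 254 (mod 379)
65^42 ≡ 84 (mod 379)
65^54 ≡ 86 (mod 379)
65^63 ≡ 328 (mod 379)
65^126 ≡ 327 (mod 379)
65^189 ≡ 378 (mod 379)
65^378 ≡ 1 (mod 379) ✓
Therefore the multiplicative order of 65 modulo 379 is 378.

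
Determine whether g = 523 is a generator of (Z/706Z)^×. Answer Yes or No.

Yes

φ(706) = φ(2)·φ(353) = 1·352 = 352 = 2^5 · 11.
It suffices to check that the order of 523 is not a proper divisor of 352: compute 523^(352/q) for q ∈ {2, 11}.
523^176 ≡ 705 (mod 706)  [q = 2: ≢ 1 ✓]
523^32 ≡ 609 (mod 706)  [q = 11: ≢ 1 ✓]
None equal 1, so ord_706(523) = 352: 523 is a primitive root.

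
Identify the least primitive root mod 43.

3

φ(43) = 43 − 1 = 42 = 2 · 3 · 7.
g is a primitive root iff g^(42/q) ≢ 1 (mod 43) for each prime q ∈ {2, 3, 7}.
g = 2: 2^21 ≡ 42; 2^14 ≡ 1 — hits 1, so not a primitive root.
g = 3: 3^21 ≡ 42; 3^14 ≡ 36; 3^6 ≡ 41 — none is 1, so 3 is a primitive root.
The smallest primitive root modulo 43 is 3.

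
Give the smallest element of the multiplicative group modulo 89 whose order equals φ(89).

φ(89) = 89 − 1 = 88 = 2^3 · 11.
Test candidates g = 2, 3, … against the prime factors q ∈ {2, 11} of φ(89): g is a generator iff g^(88/q) ≢ 1 for every such q.
g = 2: 2^44 ≡ 1 — hits 1, so not a primitive root.
g = 3: 3^44 ≡ 88; 3^8 ≡ 64 — none is 1, so 3 is a primitive root.
Hence the least primitive root of 89 is 3.

3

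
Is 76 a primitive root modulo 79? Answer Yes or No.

No

φ(79) = 79 − 1 = 78 = 2 · 3 · 13.
Test 76^(78/q) mod 79 for each prime factor q of 78:
76^39 ≡ 1 (mod 79)  [q = 2: ≡ 1 ✗]
76^26 ≡ 23 (mod 79)  [q = 3: ≢ 1 ✓]
76^6 ≡ 18 (mod 79)  [q = 13: ≢ 1 ✓]
Since 76^39 ≡ 1, the order of 76 divides 39 < 78, so 76 is not a primitive root.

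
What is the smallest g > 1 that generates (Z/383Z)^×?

5

φ(383) = 383 − 1 = 382 = 2 · 191.
g is a primitive root iff g^(382/q) ≢ 1 (mod 383) for each prime q ∈ {2, 191}.
g = 2: 2^191 ≡ 1 — hits 1, so not a primitive root.
g = 3: 3^191 ≡ 1 — hits 1, so not a primitive root.
g = 4: 4^191 ≡ 1 — hits 1, so not a primitive root.
g = 5: 5^191 ≡ 382; 5^2 ≡ 25 — none is 1, so 5 is a primitive root.
The smallest primitive root modulo 383 is 5.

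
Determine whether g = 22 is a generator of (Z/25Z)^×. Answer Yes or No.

Yes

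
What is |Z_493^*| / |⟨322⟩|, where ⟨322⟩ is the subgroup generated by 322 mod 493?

By Lagrange's theorem, ord_493(322) divides φ(493) = φ(17·29) = (17−1)·(29−1) = 16·28 = 448 = 2^6 · 7.
Divisors of 448: 1, 2, 4, 7, 8, 14, 16, 28, 32, 56, 64, 112, 224, 448.
Check 322^d mod 493 for each divisor in increasing order:
322^1 ≡ 322 (mod 493)
322^2 ≡ 154 (mod 493)
322^4 ≡ 52 (mod 493)
322^7 ≡ 186 (mod 493)
322^8 ≡ 239 (mod 493)
322^14 ≡ 86 (mod 493)
322^16 ≡ 426 (mod 493)
322^28 ≡ 1 (mod 493) ✓
So ord_493(322) = 28, hence |⟨322⟩| = 28.
The index is φ(493) / ord(322) = 448 / 28 = 16.

16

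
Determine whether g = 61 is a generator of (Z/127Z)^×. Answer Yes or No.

No

φ(127) = 127 − 1 = 126 = 2 · 3^2 · 7.
It suffices to check that the order of 61 is not a proper divisor of 126: compute 61^(126/q) for q ∈ {2, 3, 7}.
61^63 ≡ 1 (mod 127)  [q = 2: ≡ 1 ✗]
61^42 ≡ 1 (mod 127)  [q = 3: ≡ 1 ✗]
61^18 ≡ 4 (mod 127)  [q = 7: ≢ 1 ✓]
Since 61^63 ≡ 1, the order of 61 divides 63 < 126, so 61 is not a primitive root.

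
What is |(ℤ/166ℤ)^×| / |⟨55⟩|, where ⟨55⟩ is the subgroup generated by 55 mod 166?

The order of 55 must divide φ(166) = φ(2)·φ(83) = 1·82 = 82 = 2 · 41.
Divisors of 82: 1, 2, 41, 82.
Check 55^d mod 166 for each divisor in increasing order:
55^1 ≡ 55 (mod 166)
55^2 ≡ 37 (mod 166)
55^41 ≡ 165 (mod 166)
55^82 ≡ 1 (mod 166) ✓
The order of 55 is 82, so the subgroup it generates has 82 elements.
The index is φ(166) / ord(55) = 82 / 82 = 1.

1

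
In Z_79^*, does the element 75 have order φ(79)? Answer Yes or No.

Yes

φ(79) = 79 − 1 = 78 = 2 · 3 · 13.
An element g generates (Z/79Z)^× iff g^(78/q) ≢ 1 (mod 79) for each prime q ∈ {2, 3, 13}.
75^39 ≡ 78 (mod 79)  [q = 2: ≢ 1 ✓]
75^26 ≡ 55 (mod 79)  [q = 3: ≢ 1 ✓]
75^6 ≡ 67 (mod 79)  [q = 13: ≢ 1 ✓]
Every test exponent gives a nontrivial residue, hence 75 generates the full group.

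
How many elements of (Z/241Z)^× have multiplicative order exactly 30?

φ(241) = 241 − 1 = 240 = 2^4 · 3 · 5.
In a cyclic group of order 240, there are φ(d) elements of order d for each divisor d of 240, and zero for non-divisors.
30 = 2 · 3 · 5 divides 240, and φ(30) = 8.

8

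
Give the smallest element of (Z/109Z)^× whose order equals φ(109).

6

φ(109) = 109 − 1 = 108 = 2^2 · 3^3.
g is a primitive root iff g^(108/q) ≢ 1 (mod 109) for each prime q ∈ {2, 3}.
g = 2: 2^54 ≡ 108; 2^36 ≡ 1 — hits 1, so not a primitive root.
g = 3: 3^54 ≡ 1 — hits 1, so not a primitive root.
g = 4: 4^54 ≡ 1 — hits 1, so not a primitive root.
g = 5: 5^54 ≡ 1 — hits 1, so not a primitive root.
g = 6: 6^54 ≡ 108; 6^36 ≡ 63 — none is 1, so 6 is a primitive root.
So 6 is the smallest generator of (Z/109Z)^×.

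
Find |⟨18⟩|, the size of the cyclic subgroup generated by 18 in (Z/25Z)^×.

4

ord(18) | φ(25) = φ(5^2) = 5·(5−1) = 20 = 2^2 · 5.
Divisors of 20: 1, 2, 4, 5, 10, 20.
Test each divisor d:
18^1 ≡ 18 (mod 25)
18^2 ≡ 24 (mod 25)
18^4 ≡ 1 (mod 25) ✓
Therefore the multiplicative order of 18 modulo 25 is 4.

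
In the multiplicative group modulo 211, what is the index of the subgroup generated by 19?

By Lagrange's theorem, ord_211(19) divides φ(211) = 211 − 1 = 210 = 2 · 3 · 5 · 7.
Divisors of 210: 1, 2, 3, 5, 6, 7, 10, 14, 15, 21, 30, 35, 42, 70, 105, 210.
Compute 19^d (mod 211) for the divisors d until we hit 1:
19^1 ≡ 19 (mod 211)
19^2 ≡ 150 (mod 211)
19^3 ≡ 107 (mod 211)
19^5 ≡ 14 (mod 211)
19^6 ≡ 55 (mod 211)
19^7 ≡ 201 (mod 211)
19^10 ≡ 196 (mod 211)
19^14 ≡ 100 (mod 211)
19^15 ≡ 1 (mod 211) ✓
The order of 19 is 15, so the subgroup it generates has 15 elements.
Index = |(Z/211Z)^×| / |⟨19⟩| = 210 / 15 = 14.

14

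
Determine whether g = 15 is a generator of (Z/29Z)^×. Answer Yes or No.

Yes

φ(29) = 29 − 1 = 28 = 2^2 · 7.
15 is a primitive root mod 29 iff 15^(φ(29)/q) ≢ 1 for every prime q | φ(29), i.e. q ∈ {2, 7}.
15^14 ≡ 28 (mod 29)  [q = 2: ≢ 1 ✓]
15^4 ≡ 20 (mod 29)  [q = 7: ≢ 1 ✓]
All checks pass, so 15 has order 28 and is a primitive root modulo 29.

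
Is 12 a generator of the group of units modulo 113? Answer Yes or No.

φ(113) = 113 − 1 = 112 = 2^4 · 7.
An element g generates (Z/113Z)^× iff g^(112/q) ≢ 1 (mod 113) for each prime q ∈ {2, 7}.
12^56 ≡ 112 (mod 113)  [q = 2: ≢ 1 ✓]
12^16 ≡ 106 (mod 113)  [q = 7: ≢ 1 ✓]
All checks pass, so 12 has order 112 and is a primitive root modulo 113.

Yes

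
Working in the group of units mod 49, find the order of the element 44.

21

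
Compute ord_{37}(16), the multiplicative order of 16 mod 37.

9

Since 16 ∈ (Z/37Z)^×, its order divides φ(37) = 37 − 1 = 36 = 2^2 · 3^2.
Divisors of 36: 1, 2, 3, 4, 6, 9, 12, 18, 36.
Check 16^d mod 37 for each divisor in increasing order:
16^1 ≡ 16
16^2 ≡ 34
16^3 ≡ 26
16^4 ≡ 9
16^6 ≡ 10
16^9 ≡ 1
The smallest such exponent is 9, so the order of 16 is 9.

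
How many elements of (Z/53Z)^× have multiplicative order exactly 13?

φ(53) = 53 − 1 = 52 = 2^2 · 13.
In a cyclic group of order 52, there are φ(d) elements of order d for each divisor d of 52, and zero for non-divisors.
13 | 52, and φ(13) = 13 − 1 = 12.

12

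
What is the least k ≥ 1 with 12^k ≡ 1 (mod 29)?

By Lagrange's theorem, ord_29(12) divides φ(29) = 29 − 1 = 28 = 2^2 · 7.
Divisors of 28: 1, 2, 4, 7, 14, 28.
Check 12^d mod 29 for each divisor in increasing order:
12^1 ≡ 12
12^2 ≡ 28
12^4 ≡ 1
The smallest such exponent is 4, so the order of 12 is 4.

4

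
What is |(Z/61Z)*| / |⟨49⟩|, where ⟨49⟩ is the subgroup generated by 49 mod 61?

The order of 49 must divide φ(61) = 61 − 1 = 60 = 2^2 · 3 · 5.
Divisors of 60: 1, 2, 3, 4, 5, 6, 10, 12, 15, 20, 30, 60.
Test each divisor d:
49^1 ≡ 49 (mod 61)
49^2 ≡ 22 (mod 61)
49^3 ≡ 41 (mod 61)
49^4 ≡ 57 (mod 61)
49^5 ≡ 48 (mod 61)
49^6 ≡ 34 (mod 61)
49^10 ≡ 47 (mod 61)
49^12 ≡ 58 (mod 61)
49^15 ≡ 60 (mod 61)
49^20 ≡ 13 (mod 61)
49^30 ≡ 1 (mod 61) ✓
The order of 49 is 30, so the subgroup it generates has 30 elements.
Index = |(Z/61Z)^×| / |⟨49⟩| = 60 / 30 = 2.

2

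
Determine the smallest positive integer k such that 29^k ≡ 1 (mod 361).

342

ord(29) | φ(361) = φ(19^2) = 19·(19−1) = 342 = 2 · 3^2 · 19.
Divisors of 342: 1, 2, 3, 6, 9, 18, 19, 38, 57, 114, 171, 342.
Check 29^d mod 361 for each divisor in increasing order:
29^1 ≡ 29
29^2 ≡ 119
29^3 ≡ 202
29^6 ≡ 11
29^9 ≡ 56
29^18 ≡ 248
29^19 ≡ 333
29^38 ≡ 62
29^57 ≡ 69
29^114 ≡ 68
29^171 ≡ 360
29^342 ≡ 1
So ord_361(29) = 342.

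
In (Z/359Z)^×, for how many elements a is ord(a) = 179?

178

φ(359) = 359 − 1 = 358 = 2 · 179.
Since (Z/359Z)^× is cyclic of order 358, the number of elements of order d is φ(d) when d | 358 and 0 otherwise.
179 | 358, and φ(179) = 179 − 1 = 178.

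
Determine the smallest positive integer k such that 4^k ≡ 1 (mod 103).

51

The order of 4 must divide φ(103) = 103 − 1 = 102 = 2 · 3 · 17.
Divisors of 102: 1, 2, 3, 6, 17, 34, 51, 102.
Compute 4^d (mod 103) for the divisors d until we hit 1:
4^1 ≡ 4 (mod 103)
4^2 ≡ 16 (mod 103)
4^3 ≡ 64 (mod 103)
4^6 ≡ 79 (mod 103)
4^17 ≡ 46 (mod 103)
4^34 ≡ 56 (mod 103)
4^51 ≡ 1 (mod 103) ✓
The smallest such exponent is 51, so the order of 4 is 51.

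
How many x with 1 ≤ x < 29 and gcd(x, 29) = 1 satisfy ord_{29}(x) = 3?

0

φ(29) = 29 − 1 = 28 = 2^2 · 7.
In a cyclic group of order 28, there are φ(d) elements of order d for each divisor d of 28, and zero for non-divisors.
Since 3 ∤ 28, the count is 0.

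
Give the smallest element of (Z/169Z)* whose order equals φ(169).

2

φ(169) = φ(13^2) = 13·(13−1) = 156 = 2^2 · 3 · 13.
Test candidates g = 2, 3, … against the prime factors q ∈ {2, 3, 13} of φ(169): g is a generator iff g^(156/q) ≢ 1 for every such q.
g = 2: 2^78 ≡ 168; 2^52 ≡ 146; 2^12 ≡ 40 — none is 1, so 2 is a primitive root.
So 2 is the smallest generator of (Z/169Z)^×.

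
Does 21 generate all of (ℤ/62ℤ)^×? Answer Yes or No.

Yes

φ(62) = φ(2)·φ(31) = 1·30 = 30 = 2 · 3 · 5.
An element g generates (Z/62Z)^× iff g^(30/q) ≢ 1 (mod 62) for each prime q ∈ {2, 3, 5}.
21^15 ≡ 61 (mod 62)  [q = 2: ≢ 1 ✓]
21^10 ≡ 5 (mod 62)  [q = 3: ≢ 1 ✓]
21^6 ≡ 33 (mod 62)  [q = 5: ≢ 1 ✓]
None equal 1, so ord_62(21) = 30: 21 is a primitive root.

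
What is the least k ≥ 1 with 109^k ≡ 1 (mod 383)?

382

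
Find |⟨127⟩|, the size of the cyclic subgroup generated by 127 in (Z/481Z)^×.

18

By Lagrange's theorem, ord_481(127) divides φ(481) = φ(13·37) = (13−1)·(37−1) = 12·36 = 432 = 2^4 · 3^3.
Divisors of 432: 1, 2, 3, 4, 6, 8, 9, 12, 16, 18, 24, 27, 36, 48, 54, 72, 108, 144, 216, 432.
Evaluate successive powers at the divisors of 432:
127^1 ≡ 127
127^2 ≡ 256
127^3 ≡ 285
127^4 ≡ 120
127^6 ≡ 417
127^8 ≡ 451
127^9 ≡ 38
127^12 ≡ 248
127^16 ≡ 419
127^18 ≡ 1
Hence ord(127) = 18.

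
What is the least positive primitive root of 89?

3

φ(89) = 89 − 1 = 88 = 2^3 · 11.
g is a primitive root iff g^(88/q) ≢ 1 (mod 89) for each prime q ∈ {2, 11}.
g = 2: 2^44 ≡ 1 — hits 1, so not a primitive root.
g = 3: 3^44 ≡ 88; 3^8 ≡ 64 — none is 1, so 3 is a primitive root.
So 3 is the smallest generator of (Z/89Z)^×.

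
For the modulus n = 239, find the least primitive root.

φ(239) = 239 − 1 = 238 = 2 · 7 · 17.
Test candidates g = 2, 3, … against the prime factors q ∈ {2, 7, 17} of φ(239): g is a generator iff g^(238/q) ≢ 1 for every such q.
g = 2: 2^119 ≡ 1 — hits 1, so not a primitive root.
g = 3: 3^119 ≡ 1 — hits 1, so not a primitive root.
g = 4: 4^119 ≡ 1 — hits 1, so not a primitive root.
g = 5: 5^119 ≡ 1 — hits 1, so not a primitive root.
g = 6: 6^119 ≡ 1 — hits 1, so not a primitive root.
g = 7: 7^119 ≡ 238; 7^34 ≡ 24; 7^14 ≡ 211 — none is 1, so 7 is a primitive root.
Hence the least primitive root of 239 is 7.

7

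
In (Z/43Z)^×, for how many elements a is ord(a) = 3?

φ(43) = 43 − 1 = 42 = 2 · 3 · 7.
(Z/43Z)^× is cyclic (|G| = 42); a cyclic group of order m has exactly φ(d) elements of each order d | m, and none otherwise.
3 | 42, and φ(3) = 3 − 1 = 2.

2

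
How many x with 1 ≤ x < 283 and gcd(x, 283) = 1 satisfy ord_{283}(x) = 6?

φ(283) = 283 − 1 = 282 = 2 · 3 · 47.
In a cyclic group of order 282, there are φ(d) elements of order d for each divisor d of 282, and zero for non-divisors.
6 = 2 · 3 divides 282, and φ(6) = 2.

2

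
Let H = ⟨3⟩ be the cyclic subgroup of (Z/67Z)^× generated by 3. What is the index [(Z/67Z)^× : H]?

3

ord(3) | φ(67) = 67 − 1 = 66 = 2 · 3 · 11.
Divisors of 66: 1, 2, 3, 6, 11, 22, 33, 66.
Compute 3^d (mod 67) for the divisors d until we hit 1:
3^1 ≡ 3 (mod 67)
3^2 ≡ 9 (mod 67)
3^3 ≡ 27 (mod 67)
3^6 ≡ 59 (mod 67)
3^11 ≡ 66 (mod 67)
3^22 ≡ 1 (mod 67) ✓
The order of 3 is 22, so the subgroup it generates has 22 elements.
Index = |(Z/67Z)^×| / |⟨3⟩| = 66 / 22 = 3.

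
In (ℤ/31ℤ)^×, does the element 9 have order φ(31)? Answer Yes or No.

No

φ(31) = 31 − 1 = 30 = 2 · 3 · 5.
It suffices to check that the order of 9 is not a proper divisor of 30: compute 9^(30/q) for q ∈ {2, 3, 5}.
9^15 ≡ 1 (mod 31)  [q = 2: ≡ 1 ✗]
9^10 ≡ 5 (mod 31)  [q = 3: ≢ 1 ✓]
9^6 ≡ 8 (mod 31)  [q = 5: ≢ 1 ✓]
The check at q = 2 fails, so 9 generates a proper subgroup.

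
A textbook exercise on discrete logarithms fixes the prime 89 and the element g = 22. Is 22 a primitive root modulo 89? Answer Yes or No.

φ(89) = 89 − 1 = 88 = 2^3 · 11.
22 is a primitive root mod 89 iff 22^(φ(89)/q) ≢ 1 for every prime q | φ(89), i.e. q ∈ {2, 11}.
22^44 ≡ 1 (mod 89)  [q = 2: ≡ 1 ✗]
22^8 ≡ 64 (mod 89)  [q = 11: ≢ 1 ✓]
The check at q = 2 fails, so 22 generates a proper subgroup.

No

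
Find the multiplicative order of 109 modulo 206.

102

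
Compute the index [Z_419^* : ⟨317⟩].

19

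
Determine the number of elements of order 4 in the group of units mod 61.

φ(61) = 61 − 1 = 60 = 2^2 · 3 · 5.
Since (Z/61Z)^× is cyclic of order 60, the number of elements of order d is φ(d) when d | 60 and 0 otherwise.
4 = 2^2 divides 60, and φ(4) = 2.

2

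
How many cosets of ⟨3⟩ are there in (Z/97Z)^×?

By Lagrange's theorem, ord_97(3) divides φ(97) = 97 − 1 = 96 = 2^5 · 3.
Divisors of 96: 1, 2, 3, 4, 6, 8, 12, 16, 24, 32, 48, 96.
Compute 3^d (mod 97) for the divisors d until we hit 1:
3^1 ≡ 3 (mod 97)
3^2 ≡ 9 (mod 97)
3^3 ≡ 27 (mod 97)
3^4 ≡ 81 (mod 97)
3^6 ≡ 50 (mod 97)
3^8 ≡ 62 (mod 97)
3^12 ≡ 75 (mod 97)
3^16 ≡ 61 (mod 97)
3^24 ≡ 96 (mod 97)
3^32 ≡ 35 (mod 97)
3^48 ≡ 1 (mod 97) ✓
The order of 3 is 48, so the subgroup it generates has 48 elements.
The index is φ(97) / ord(3) = 96 / 48 = 2.

2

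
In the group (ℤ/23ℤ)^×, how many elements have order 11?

10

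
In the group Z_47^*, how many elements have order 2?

1

φ(47) = 47 − 1 = 46 = 2 · 23.
In a cyclic group of order 46, there are φ(d) elements of order d for each divisor d of 46, and zero for non-divisors.
2 | 46, and φ(2) = 2 − 1 = 1.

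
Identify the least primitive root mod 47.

φ(47) = 47 − 1 = 46 = 2 · 23.
g is a primitive root iff g^(46/q) ≢ 1 (mod 47) for each prime q ∈ {2, 23}.
g = 2: 2^23 ≡ 1 — hits 1, so not a primitive root.
g = 3: 3^23 ≡ 1 — hits 1, so not a primitive root.
g = 4: 4^23 ≡ 1 — hits 1, so not a primitive root.
g = 5: 5^23 ≡ 46; 5^2 ≡ 25 — none is 1, so 5 is a primitive root.
The smallest primitive root modulo 47 is 5.

5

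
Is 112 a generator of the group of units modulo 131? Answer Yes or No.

No

φ(131) = 131 − 1 = 130 = 2 · 5 · 13.
Test 112^(130/q) mod 131 for each prime factor q of 130:
112^65 ≡ 1 (mod 131)  [q = 2: ≡ 1 ✗]
112^26 ≡ 1 (mod 131)  [q = 5: ≡ 1 ✗]
112^10 ≡ 39 (mod 131)  [q = 13: ≢ 1 ✓]
112^65 ≡ 1 shows ord(112) | 65, strictly less than φ(131); not a primitive root.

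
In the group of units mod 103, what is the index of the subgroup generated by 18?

2

Since 18 ∈ (Z/103Z)^×, its order divides φ(103) = 103 − 1 = 102 = 2 · 3 · 17.
Divisors of 102: 1, 2, 3, 6, 17, 34, 51, 102.
Check 18^d mod 103 for each divisor in increasing order:
18^1 ≡ 18 (mod 103)
18^2 ≡ 15 (mod 103)
18^3 ≡ 64 (mod 103)
18^6 ≡ 79 (mod 103)
18^17 ≡ 56 (mod 103)
18^34 ≡ 46 (mod 103)
18^51 ≡ 1 (mod 103) ✓
So ord_103(18) = 51, hence |⟨18⟩| = 51.
[(Z/103Z)^× : ⟨18⟩] = 102/51 = 2.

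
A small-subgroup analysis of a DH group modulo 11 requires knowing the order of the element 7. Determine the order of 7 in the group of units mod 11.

ord(7) | φ(11) = 11 − 1 = 10 = 2 · 5.
Divisors of 10: 1, 2, 5, 10.
Test each divisor d:
7^1 ≡ 7 (mod 11)
7^2 ≡ 5 (mod 11)
7^5 ≡ 10 (mod 11)
7^10 ≡ 1 (mod 11) ✓
The smallest such exponent is 10, so the order of 7 is 10.

10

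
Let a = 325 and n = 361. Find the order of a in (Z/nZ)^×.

342

Since 325 ∈ (Z/361Z)^×, its order divides φ(361) = φ(19^2) = 19·(19−1) = 342 = 2 · 3^2 · 19.
Divisors of 342: 1, 2, 3, 6, 9, 18, 19, 38, 57, 114, 171, 342.
Evaluate successive powers at the divisors of 342:
325^1 ≡ 325 (mod 361)
325^2 ≡ 213 (mod 361)
325^3 ≡ 274 (mod 361)
325^6 ≡ 349 (mod 361)
325^9 ≡ 322 (mod 361)
325^18 ≡ 77 (mod 361)
325^19 ≡ 116 (mod 361)
325^38 ≡ 99 (mod 361)
325^57 ≡ 293 (mod 361)
325^114 ≡ 292 (mod 361)
325^171 ≡ 360 (mod 361)
325^342 ≡ 1 (mod 361) ✓
So ord_361(325) = 342.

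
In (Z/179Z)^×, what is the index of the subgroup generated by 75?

2

By Lagrange's theorem, ord_179(75) divides φ(179) = 179 − 1 = 178 = 2 · 89.
Divisors of 178: 1, 2, 89, 178.
Evaluate successive powers at the divisors of 178:
75^1 ≡ 75 (mod 179)
75^2 ≡ 76 (mod 179)
75^89 ≡ 1 (mod 179) ✓
The order of 75 is 89, so the subgroup it generates has 89 elements.
[(Z/179Z)^× : ⟨75⟩] = 178/89 = 2.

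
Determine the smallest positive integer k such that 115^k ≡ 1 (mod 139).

ord(115) | φ(139) = 139 − 1 = 138 = 2 · 3 · 23.
Divisors of 138: 1, 2, 3, 6, 23, 46, 69, 138.
Test each divisor d:
115^1 ≡ 115 (mod 139)
115^2 ≡ 20 (mod 139)
115^3 ≡ 76 (mod 139)
115^6 ≡ 77 (mod 139)
115^23 ≡ 43 (mod 139)
115^46 ≡ 42 (mod 139)
115^69 ≡ 138 (mod 139)
115^138 ≡ 1 (mod 139) ✓
Therefore the multiplicative order of 115 modulo 139 is 138.

138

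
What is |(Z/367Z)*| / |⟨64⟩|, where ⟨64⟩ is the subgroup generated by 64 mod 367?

The order of 64 must divide φ(367) = 367 − 1 = 366 = 2 · 3 · 61.
Divisors of 366: 1, 2, 3, 6, 61, 122, 183, 366.
Check 64^d mod 367 for each divisor in increasing order:
64^1 ≡ 64
64^2 ≡ 59
64^3 ≡ 106
64^6 ≡ 226
64^61 ≡ 1
The order of 64 is 61, so the subgroup it generates has 61 elements.
Index = |(Z/367Z)^×| / |⟨64⟩| = 366 / 61 = 6.

6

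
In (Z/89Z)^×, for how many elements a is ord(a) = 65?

0

φ(89) = 89 − 1 = 88 = 2^3 · 11.
Since (Z/89Z)^× is cyclic of order 88, the number of elements of order d is φ(d) when d | 88 and 0 otherwise.
Since 65 ∤ 88, the count is 0.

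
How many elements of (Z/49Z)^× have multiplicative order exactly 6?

φ(49) = φ(7^2) = 7·(7−1) = 42 = 2 · 3 · 7.
Since (Z/49Z)^× is cyclic of order 42, the number of elements of order d is φ(d) when d | 42 and 0 otherwise.
6 = 2 · 3 divides 42, and φ(6) = 2.

2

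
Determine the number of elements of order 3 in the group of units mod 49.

φ(49) = φ(7^2) = 7·(7−1) = 42 = 2 · 3 · 7.
Since (Z/49Z)^× is cyclic of order 42, the number of elements of order d is φ(d) when d | 42 and 0 otherwise.
3 | 42, and φ(3) = 3 − 1 = 2.

2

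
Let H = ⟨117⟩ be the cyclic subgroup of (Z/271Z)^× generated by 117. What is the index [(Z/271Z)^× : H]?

3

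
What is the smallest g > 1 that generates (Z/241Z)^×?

7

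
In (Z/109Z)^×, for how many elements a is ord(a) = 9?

6

φ(109) = 109 − 1 = 108 = 2^2 · 3^3.
In a cyclic group of order 108, there are φ(d) elements of order d for each divisor d of 108, and zero for non-divisors.
9 = 3^2 divides 108, and φ(9) = 6.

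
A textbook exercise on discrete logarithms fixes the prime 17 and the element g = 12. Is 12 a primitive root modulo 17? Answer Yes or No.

Yes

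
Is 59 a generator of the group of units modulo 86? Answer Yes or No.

φ(86) = φ(2)·φ(43) = 1·42 = 42 = 2 · 3 · 7.
It suffices to check that the order of 59 is not a proper divisor of 42: compute 59^(42/q) for q ∈ {2, 3, 7}.
59^21 ≡ 1 (mod 86)  [q = 2: ≡ 1 ✗]
59^14 ≡ 1 (mod 86)  [q = 3: ≡ 1 ✗]
59^6 ≡ 35 (mod 86)  [q = 7: ≢ 1 ✓]
Since 59^21 ≡ 1, the order of 59 divides 21 < 42, so 59 is not a primitive root.

No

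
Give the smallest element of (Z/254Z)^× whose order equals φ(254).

3

φ(254) = φ(2)·φ(127) = 1·126 = 126 = 2 · 3^2 · 7.
Test candidates g = 2, 3, … against the prime factors q ∈ {2, 3, 7} of φ(254): g is a generator iff g^(126/q) ≢ 1 for every such q.
g = 2: gcd(2, 254) = 2 > 1, not a unit — skip.
g = 3: 3^63 ≡ 253; 3^42 ≡ 107; 3^18 ≡ 131 — none is 1, so 3 is a primitive root.
Hence the least primitive root of 254 is 3.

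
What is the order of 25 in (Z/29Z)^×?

7

Since 25 ∈ (Z/29Z)^×, its order divides φ(29) = 29 − 1 = 28 = 2^2 · 7.
Divisors of 28: 1, 2, 4, 7, 14, 28.
Test each divisor d:
25^1 ≡ 25
25^2 ≡ 16
25^4 ≡ 24
25^7 ≡ 1
So ord_29(25) = 7.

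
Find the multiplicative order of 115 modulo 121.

ord(115) | φ(121) = φ(11^2) = 11·(11−1) = 110 = 2 · 5 · 11.
Divisors of 110: 1, 2, 5, 10, 11, 22, 55, 110.
Evaluate successive powers at the divisors of 110:
115^1 ≡ 115 (mod 121)
115^2 ≡ 36 (mod 121)
115^5 ≡ 89 (mod 121)
115^10 ≡ 56 (mod 121)
115^11 ≡ 27 (mod 121)
115^22 ≡ 3 (mod 121)
115^55 ≡ 1 (mod 121) ✓
Therefore the multiplicative order of 115 modulo 121 is 55.

55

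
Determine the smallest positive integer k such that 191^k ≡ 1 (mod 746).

372

By Lagrange's theorem, ord_746(191) divides φ(746) = φ(2)·φ(373) = 1·372 = 372 = 2^2 · 3 · 31.
Divisors of 372: 1, 2, 3, 4, 6, 12, 31, 62, 93, 124, 186, 372.
Check 191^d mod 746 for each divisor in increasing order:
191^1 ≡ 191
191^2 ≡ 673
191^3 ≡ 231
191^4 ≡ 107
191^6 ≡ 395
191^12 ≡ 111
191^31 ≡ 69
191^62 ≡ 285
191^93 ≡ 269
191^124 ≡ 657
191^186 ≡ 745
191^372 ≡ 1
The smallest such exponent is 372, so the order of 191 is 372.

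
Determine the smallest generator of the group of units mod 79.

3

φ(79) = 79 − 1 = 78 = 2 · 3 · 13.
g is a primitive root iff g^(78/q) ≢ 1 (mod 79) for each prime q ∈ {2, 3, 13}.
g = 2: 2^39 ≡ 1 — hits 1, so not a primitive root.
g = 3: 3^39 ≡ 78; 3^26 ≡ 23; 3^6 ≡ 18 — none is 1, so 3 is a primitive root.
The smallest primitive root modulo 79 is 3.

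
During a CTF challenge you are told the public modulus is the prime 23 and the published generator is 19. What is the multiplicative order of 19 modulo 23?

By Lagrange's theorem, ord_23(19) divides φ(23) = 23 − 1 = 22 = 2 · 11.
Divisors of 22: 1, 2, 11, 22.
Evaluate successive powers at the divisors of 22:
19^1 ≡ 19 (mod 23)
19^2 ≡ 16 (mod 23)
19^11 ≡ 22 (mod 23)
19^22 ≡ 1 (mod 23) ✓
Therefore the multiplicative order of 19 modulo 23 is 22.

22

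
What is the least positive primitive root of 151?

φ(151) = 151 − 1 = 150 = 2 · 3 · 5^2.
g is a primitive root iff g^(150/q) ≢ 1 (mod 151) for each prime q ∈ {2, 3, 5}.
g = 2: 2^75 ≡ 1 — hits 1, so not a primitive root.
g = 3: 3^75 ≡ 150; 3^50 ≡ 1 — hits 1, so not a primitive root.
g = 4: 4^75 ≡ 1 — hits 1, so not a primitive root.
g = 5: 5^75 ≡ 1 — hits 1, so not a primitive root.
g = 6: 6^75 ≡ 150; 6^50 ≡ 32; 6^30 ≡ 59 — none is 1, so 6 is a primitive root.
So 6 is the smallest generator of (Z/151Z)^×.

6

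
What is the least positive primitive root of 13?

φ(13) = 13 − 1 = 12 = 2^2 · 3.
g is a primitive root iff g^(12/q) ≢ 1 (mod 13) for each prime q ∈ {2, 3}.
g = 2: 2^6 ≡ 12; 2^4 ≡ 3 — none is 1, so 2 is a primitive root.
The smallest primitive root modulo 13 is 2.

2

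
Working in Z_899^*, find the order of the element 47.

By Lagrange's theorem, ord_899(47) divides φ(899) = φ(29·31) = (29−1)·(31−1) = 28·30 = 840 = 2^3 · 3 · 5 · 7.
Divisors of 840: 1, 2, 3, 4, 5, 6, 7, 8, 10, 12, 14, 15, 20, 21, 24, 28, 30, 35, 40, 42, 56, 60, 70, 84, 105, 120, 140, 168, 210, 280, 420, 840.
Test each divisor d:
47^1 ≡ 47
47^2 ≡ 411
47^3 ≡ 438
47^4 ≡ 808
47^5 ≡ 218
47^6 ≡ 357
47^7 ≡ 597
47^8 ≡ 190
47^10 ≡ 776
47^12 ≡ 690
47^14 ≡ 405
47^15 ≡ 156
47^20 ≡ 745
47^21 ≡ 853
47^24 ≡ 529
47^28 ≡ 407
47^30 ≡ 63
47^35 ≡ 249
47^40 ≡ 342
47^42 ≡ 318
47^56 ≡ 233
47^60 ≡ 373
47^70 ≡ 869
47^84 ≡ 436
47^105 ≡ 621
47^120 ≡ 683
47^140 ≡ 1
The smallest such exponent is 140, so the order of 47 is 140.

140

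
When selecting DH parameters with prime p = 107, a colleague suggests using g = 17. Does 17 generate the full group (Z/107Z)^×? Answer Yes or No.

Yes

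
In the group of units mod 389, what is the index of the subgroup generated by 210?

4

Since 210 ∈ (Z/389Z)^×, its order divides φ(389) = 389 − 1 = 388 = 2^2 · 97.
Divisors of 388: 1, 2, 4, 97, 194, 388.
Check 210^d mod 389 for each divisor in increasing order:
210^1 ≡ 210 (mod 389)
210^2 ≡ 143 (mod 389)
210^4 ≡ 221 (mod 389)
210^97 ≡ 1 (mod 389) ✓
So ord_389(210) = 97, hence |⟨210⟩| = 97.
The index is φ(389) / ord(210) = 388 / 97 = 4.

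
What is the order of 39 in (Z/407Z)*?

ord(39) | φ(407) = φ(11·37) = (11−1)·(37−1) = 10·36 = 360 = 2^3 · 3^2 · 5.
Divisors of 360: 1, 2, 3, 4, 5, 6, 8, 9, 10, 12, 15, 18, 20, 24, 30, 36, 40, 45, 60, 72, 90, 120, 180, 360.
Check 39^d mod 407 for each divisor in increasing order:
39^1 ≡ 39 (mod 407)
39^2 ≡ 300 (mod 407)
39^3 ≡ 304 (mod 407)
39^4 ≡ 53 (mod 407)
39^5 ≡ 32 (mod 407)
39^6 ≡ 27 (mod 407)
39^8 ≡ 367 (mod 407)
39^9 ≡ 68 (mod 407)
39^10 ≡ 210 (mod 407)
39^12 ≡ 322 (mod 407)
39^15 ≡ 208 (mod 407)
39^18 ≡ 147 (mod 407)
39^20 ≡ 144 (mod 407)
39^24 ≡ 306 (mod 407)
39^30 ≡ 122 (mod 407)
39^36 ≡ 38 (mod 407)
39^40 ≡ 386 (mod 407)
39^45 ≡ 142 (mod 407)
39^60 ≡ 232 (mod 407)
39^72 ≡ 223 (mod 407)
39^90 ≡ 221 (mod 407)
39^120 ≡ 100 (mod 407)
39^180 ≡ 1 (mod 407) ✓
So ord_407(39) = 180.

180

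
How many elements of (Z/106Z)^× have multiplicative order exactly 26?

12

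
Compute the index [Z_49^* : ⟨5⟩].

1

The order of 5 must divide φ(49) = φ(7^2) = 7·(7−1) = 42 = 2 · 3 · 7.
Divisors of 42: 1, 2, 3, 6, 7, 14, 21, 42.
Check 5^d mod 49 for each divisor in increasing order:
5^1 ≡ 5 (mod 49)
5^2 ≡ 25 (mod 49)
5^3 ≡ 27 (mod 49)
5^6 ≡ 43 (mod 49)
5^7 ≡ 19 (mod 49)
5^14 ≡ 18 (mod 49)
5^21 ≡ 48 (mod 49)
5^42 ≡ 1 (mod 49) ✓
So ord_49(5) = 42, hence |⟨5⟩| = 42.
[(Z/49Z)^× : ⟨5⟩] = 42/42 = 1.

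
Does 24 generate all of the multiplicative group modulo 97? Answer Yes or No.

No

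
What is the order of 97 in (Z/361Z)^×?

342

ord(97) | φ(361) = φ(19^2) = 19·(19−1) = 342 = 2 · 3^2 · 19.
Divisors of 342: 1, 2, 3, 6, 9, 18, 19, 38, 57, 114, 171, 342.
Test each divisor d:
97^1 ≡ 97 (mod 361)
97^2 ≡ 23 (mod 361)
97^3 ≡ 65 (mod 361)
97^6 ≡ 254 (mod 361)
97^9 ≡ 265 (mod 361)
97^18 ≡ 191 (mod 361)
97^19 ≡ 116 (mod 361)
97^38 ≡ 99 (mod 361)
97^57 ≡ 293 (mod 361)
97^114 ≡ 292 (mod 361)
97^171 ≡ 360 (mod 361)
97^342 ≡ 1 (mod 361) ✓
Therefore the multiplicative order of 97 modulo 361 is 342.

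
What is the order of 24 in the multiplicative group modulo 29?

The order of 24 must divide φ(29) = 29 − 1 = 28 = 2^2 · 7.
Divisors of 28: 1, 2, 4, 7, 14, 28.
Evaluate successive powers at the divisors of 28:
24^1 ≡ 24
24^2 ≡ 25
24^4 ≡ 16
24^7 ≡ 1
So ord_29(24) = 7.

7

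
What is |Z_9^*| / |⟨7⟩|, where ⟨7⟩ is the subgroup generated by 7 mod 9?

ord(7) | φ(9) = φ(3^2) = 3·(3−1) = 6 = 2 · 3.
Divisors of 6: 1, 2, 3, 6.
Test each divisor d:
7^1 ≡ 7
7^2 ≡ 4
7^3 ≡ 1
So ord_9(7) = 3, hence |⟨7⟩| = 3.
The index is φ(9) / ord(7) = 6 / 3 = 2.

2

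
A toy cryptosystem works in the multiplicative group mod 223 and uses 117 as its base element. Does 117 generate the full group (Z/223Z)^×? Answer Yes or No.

φ(223) = 223 − 1 = 222 = 2 · 3 · 37.
It suffices to check that the order of 117 is not a proper divisor of 222: compute 117^(222/q) for q ∈ {2, 3, 37}.
117^111 ≡ 222 (mod 223)  [q = 2: ≢ 1 ✓]
117^74 ≡ 39 (mod 223)  [q = 3: ≢ 1 ✓]
117^6 ≡ 60 (mod 223)  [q = 37: ≢ 1 ✓]
Every test exponent gives a nontrivial residue, hence 117 generates the full group.

Yes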